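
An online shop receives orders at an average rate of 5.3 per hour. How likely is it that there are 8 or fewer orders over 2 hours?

Over the interval, μ = 5.3 × 2 = 10.6 (2 hours).
P(N ≤ 8) = Σ_{j=0}^{8} e^(−μ) μ^j/j! ≈ 0.2694.

0.2694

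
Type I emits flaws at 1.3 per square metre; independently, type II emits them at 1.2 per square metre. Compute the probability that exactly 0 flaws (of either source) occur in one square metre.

Independent Poisson processes superpose: combined rate λ = 1.3 + 1.2 = 2.5 per square metre.
So μ = 2.5.
P(N = 0) = e^(−2.5) · 2.5^0/0! ≈ 0.0821.

0.0821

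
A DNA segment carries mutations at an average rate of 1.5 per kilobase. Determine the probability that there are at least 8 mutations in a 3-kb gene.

Over the interval, μ = 1.5 × 3 = 4.5 (a 3-kb gene = 3 kilobases).
P(N ≥ 8) = 1 − P(N ≤ 7) = 1 − Σ_{j=0}^{7} e^(−μ) μ^j/j! ≈ 0.0866.

0.0866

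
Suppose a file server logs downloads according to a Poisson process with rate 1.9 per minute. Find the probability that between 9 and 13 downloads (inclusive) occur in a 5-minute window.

Over the interval, μ = 1.9 × 5 = 9.5 (a 5-minute window = 5 minutes).
P(9 ≤ N ≤ 13) = Σ_{j=9}^{13} e^(−9.5) · 9.5^j/j! ≈ 0.5063.

0.5063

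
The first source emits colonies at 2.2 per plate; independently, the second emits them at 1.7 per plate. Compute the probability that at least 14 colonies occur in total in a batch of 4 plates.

Independent Poisson processes superpose: combined rate λ = 2.2 + 1.7 = 3.9 per plate.
Over the interval, μ = 3.9 × 4 = 15.6 (a batch of 4 plates = 4 plates).
P(N ≥ 14) = 1 − P(N ≤ 13) ≈ 0.6917.

0.6917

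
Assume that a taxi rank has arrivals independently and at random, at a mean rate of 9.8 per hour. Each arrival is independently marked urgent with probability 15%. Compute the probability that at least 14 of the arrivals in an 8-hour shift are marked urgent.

Thinning: the arrivals that are marked urgent themselves form a Poisson process with rate 0.15 × 9.8 = 1.47 per hour.
Over the interval, μ = 1.47 × 8 = 11.76 (an 8-hour shift = 8 hours).
P(N ≥ 14) = 1 − P(N ≤ 13) ≈ 0.2934.

0.2934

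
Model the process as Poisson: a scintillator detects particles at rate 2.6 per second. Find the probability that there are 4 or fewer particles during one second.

With mean μ = 2.6 per second,
P(N ≤ 4) = Σ_{j=0}^{4} e^(−μ) μ^j/j! ≈ 0.8774.

0.8774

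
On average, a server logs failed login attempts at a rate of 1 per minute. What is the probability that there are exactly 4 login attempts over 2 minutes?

Over the interval, μ = 1 × 2 = 2 (2 minutes).
P(N = 4) = e^(−μ) μ^4/4! = e^(−2) · 2^4/24 ≈ 0.0902.

0.0902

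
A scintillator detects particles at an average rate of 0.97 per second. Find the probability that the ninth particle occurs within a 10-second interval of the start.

0.6324

Over the interval, μ = 0.97 × 10 = 9.7 (a 10-second interval = 10 seconds).
The ninth arrival falls in the interval iff at least 9 events occur there: P(S_9 ≤ t) = P(N ≥ 9) = 1 − P(N ≤ 8) ≈ 0.6324.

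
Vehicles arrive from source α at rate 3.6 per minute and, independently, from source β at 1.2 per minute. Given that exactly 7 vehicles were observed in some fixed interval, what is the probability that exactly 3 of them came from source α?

0.0577

Given the total, each event is independently from source α with probability p = λ_α/(λ_α+λ_β) = 3.6/4.8 = 0.7500.
So K ~ Binomial(7, 3.6/4.8): P(K = 3) = C(7,3) · (3.6/4.8)^3 · (1.2/4.8)^4 ≈ 0.0577.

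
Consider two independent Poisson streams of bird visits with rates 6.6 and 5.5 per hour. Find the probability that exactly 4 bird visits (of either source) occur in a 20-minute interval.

0.1953

Independent Poisson processes superpose: combined rate λ = 6.6 + 5.5 = 12.1 per hour.
Over the interval, μ = 12.1 × 1/3 ≈ 4.03333 (a 20-minute interval = 1/3 hours).
P(N = 4) = e^(−4.03333) · 4.03333^4/4! ≈ 0.1953.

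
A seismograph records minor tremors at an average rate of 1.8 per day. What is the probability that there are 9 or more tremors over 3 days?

0.0973

Over the interval, μ = 1.8 × 3 = 5.4 (3 days).
P(N ≥ 9) = 1 − P(N ≤ 8) = 1 − Σ_{j=0}^{8} e^(−μ) μ^j/j! ≈ 0.0973.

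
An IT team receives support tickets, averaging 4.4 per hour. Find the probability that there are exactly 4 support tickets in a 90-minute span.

0.1076

Over the interval, μ = 4.4 × 1.5 = 6.6 (a 90-minute span = 1.5 hours).
P(N = 4) = e^(−μ) μ^4/4! = e^(−6.6) · 6.6^4/24 ≈ 0.1076.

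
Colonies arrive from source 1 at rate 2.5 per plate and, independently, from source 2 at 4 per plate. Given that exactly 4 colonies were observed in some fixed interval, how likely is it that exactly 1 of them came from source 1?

Given the total, each event is independently from source 1 with probability p = λ_1/(λ_1+λ_2) = 2.5/6.5 ≈ 0.3846.
So K ~ Binomial(4, 2.5/6.5): P(K = 1) = C(4,1) · (2.5/6.5)^1 · (4/6.5)^3 ≈ 0.3585.

0.3585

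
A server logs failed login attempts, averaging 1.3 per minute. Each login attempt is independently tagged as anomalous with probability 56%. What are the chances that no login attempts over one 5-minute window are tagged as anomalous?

Thinning: the login attempts that are tagged as anomalous themselves form a Poisson process with rate 0.56 × 1.3 = 0.728 per minute.
Over the interval, μ = 0.728 × 5 = 3.64 (a 5-minute window = 5 minutes).
P(N = 0) = e^(−3.64) · 3.64^0/0! ≈ 0.0263.

0.0263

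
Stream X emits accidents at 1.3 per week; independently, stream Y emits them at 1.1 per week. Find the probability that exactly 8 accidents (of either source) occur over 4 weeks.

0.1212

Independent Poisson processes superpose: combined rate λ = 1.3 + 1.1 = 2.4 per week.
Over the interval, μ = 2.4 × 4 = 9.6 (4 weeks).
P(N = 8) = e^(−9.6) · 9.6^8/8! ≈ 0.1212.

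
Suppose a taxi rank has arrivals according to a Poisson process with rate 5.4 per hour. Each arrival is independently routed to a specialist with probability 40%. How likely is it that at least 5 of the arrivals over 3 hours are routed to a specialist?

Thinning: the arrivals that are routed to a specialist themselves form a Poisson process with rate 0.4 × 5.4 = 2.16 per hour.
Over the interval, μ = 2.16 × 3 = 6.48 (3 hours).
P(N ≥ 5) = 1 − P(N ≤ 4) ≈ 0.7741.

0.7741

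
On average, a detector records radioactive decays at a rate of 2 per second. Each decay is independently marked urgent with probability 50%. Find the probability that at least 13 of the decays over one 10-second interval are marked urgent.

0.2084

Thinning: the decays that are marked urgent themselves form a Poisson process with rate 0.5 × 2 = 1 per second.
Over the interval, μ = 1 × 10 = 10 (a 10-second interval = 10 seconds).
P(N ≥ 13) = 1 − P(N ≤ 12) ≈ 0.2084.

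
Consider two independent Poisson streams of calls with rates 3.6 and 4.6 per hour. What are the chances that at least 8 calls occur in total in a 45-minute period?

0.2769

Independent Poisson processes superpose: combined rate λ = 3.6 + 4.6 = 8.2 per hour.
Over the interval, μ = 8.2 × 0.75 = 6.15 (a 45-minute period = 0.75 hours).
P(N ≥ 8) = 1 − P(N ≤ 7) ≈ 0.2769.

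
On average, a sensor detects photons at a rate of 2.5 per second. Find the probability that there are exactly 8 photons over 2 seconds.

0.0653

Over the interval, μ = 2.5 × 2 = 5 (2 seconds).
P(N = 8) = e^(−μ) μ^8/8! = e^(−5) · 5^8/40320 ≈ 0.0653.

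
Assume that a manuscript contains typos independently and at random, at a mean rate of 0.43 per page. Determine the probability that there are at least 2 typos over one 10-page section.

Over the interval, μ = 0.43 × 10 = 4.3 (a 10-page section = 10 pages).
P(N ≥ 2) = 1 − P(N ≤ 1) = 1 − Σ_{j=0}^{1} e^(−μ) μ^j/j! ≈ 0.9281.

0.9281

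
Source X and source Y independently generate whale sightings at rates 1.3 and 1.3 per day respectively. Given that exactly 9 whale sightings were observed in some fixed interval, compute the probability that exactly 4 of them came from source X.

0.2461

Given the total, each event is independently from source X with probability p = λ_X/(λ_X+λ_Y) = 1.3/2.6 = 0.5000.
So K ~ Binomial(9, 1.3/2.6): P(K = 4) = C(9,4) · (1.3/2.6)^4 · (1.3/2.6)^5 ≈ 0.2461.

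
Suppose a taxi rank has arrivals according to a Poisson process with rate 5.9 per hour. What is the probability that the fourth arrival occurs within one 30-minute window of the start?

Over the interval, μ = 5.9 × 0.5 = 2.95 (a 30-minute window = 0.5 hours).
The fourth arrival falls in the interval iff at least 4 events occur there: P(S_4 ≤ t) = P(N ≥ 4) = 1 − P(N ≤ 3) ≈ 0.3416.

0.3416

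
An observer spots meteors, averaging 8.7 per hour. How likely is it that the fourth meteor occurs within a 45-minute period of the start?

0.8899

Over the interval, μ = 8.7 × 0.75 = 6.525 (a 45-minute period = 0.75 hours).
The fourth arrival falls in the interval iff at least 4 events occur there: P(S_4 ≤ t) = P(N ≥ 4) = 1 − P(N ≤ 3) ≈ 0.8899.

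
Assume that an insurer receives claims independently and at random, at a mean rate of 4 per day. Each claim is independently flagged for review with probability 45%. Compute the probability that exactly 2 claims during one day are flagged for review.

0.2678

Thinning: the claims that are flagged for review themselves form a Poisson process with rate 0.45 × 4 = 1.8 per day.
So μ = 1.8.
P(N = 2) = e^(−1.8) · 1.8^2/2! ≈ 0.2678.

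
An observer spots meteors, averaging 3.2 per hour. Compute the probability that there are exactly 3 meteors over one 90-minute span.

Over the interval, μ = 3.2 × 1.5 = 4.8 (a 90-minute span = 1.5 hours).
P(N = 3) = e^(−μ) μ^3/3! = e^(−4.8) · 4.8^3/6 ≈ 0.1517.

0.1517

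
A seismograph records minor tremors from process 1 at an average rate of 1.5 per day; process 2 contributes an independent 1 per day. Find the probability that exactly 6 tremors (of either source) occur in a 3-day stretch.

Independent Poisson processes superpose: combined rate λ = 1.5 + 1 = 2.5 per day.
Over the interval, μ = 2.5 × 3 = 7.5 (a 3-day stretch = 3 days).
P(N = 6) = e^(−7.5) · 7.5^6/6! ≈ 0.1367.

0.1367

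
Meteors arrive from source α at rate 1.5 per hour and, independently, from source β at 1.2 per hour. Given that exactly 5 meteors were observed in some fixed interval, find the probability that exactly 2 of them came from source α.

0.2710

Given the total, each event is independently from source α with probability p = λ_α/(λ_α+λ_β) = 1.5/2.7 ≈ 0.5556.
So K ~ Binomial(5, 1.5/2.7): P(K = 2) = C(5,2) · (1.5/2.7)^2 · (1.2/2.7)^3 ≈ 0.2710.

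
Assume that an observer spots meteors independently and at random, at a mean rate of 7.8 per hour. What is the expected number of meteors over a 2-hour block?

E[N] = λt = 7.8 × 2 = 15.6 (a 2-hour block = 2 hours).

15.6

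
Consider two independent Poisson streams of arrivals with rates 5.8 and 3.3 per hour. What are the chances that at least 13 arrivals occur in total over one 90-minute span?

0.6063

Independent Poisson processes superpose: combined rate λ = 5.8 + 3.3 = 9.1 per hour.
Over the interval, μ = 9.1 × 1.5 = 13.65 (a 90-minute span = 1.5 hours).
P(N ≥ 13) = 1 − P(N ≤ 12) ≈ 0.6063.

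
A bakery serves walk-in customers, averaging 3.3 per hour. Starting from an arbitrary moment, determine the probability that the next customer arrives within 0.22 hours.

0.5162

Inter-arrival times are exponential with rate λ = 3.3 per hour.
P(T ≤ 0.22) = 1 − e^(−λt) = 1 − e^(−3.3 × 0.22) = 1 − e^(−0.726) ≈ 0.5162.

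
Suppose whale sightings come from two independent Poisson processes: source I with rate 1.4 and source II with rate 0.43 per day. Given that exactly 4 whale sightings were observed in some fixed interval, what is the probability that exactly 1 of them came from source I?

Given the total, each event is independently from source I with probability p = λ_I/(λ_I+λ_II) = 1.4/1.83 ≈ 0.7650.
So K ~ Binomial(4, 1.4/1.83): P(K = 1) = C(4,1) · (1.4/1.83)^1 · (0.43/1.83)^3 ≈ 0.0397.

0.0397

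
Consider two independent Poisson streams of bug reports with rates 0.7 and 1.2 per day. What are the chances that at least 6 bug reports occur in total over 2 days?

Independent Poisson processes superpose: combined rate λ = 0.7 + 1.2 = 1.9 per day.
Over the interval, μ = 1.9 × 2 = 3.8 (2 days).
P(N ≥ 6) = 1 − P(N ≤ 5) ≈ 0.1844.

0.1844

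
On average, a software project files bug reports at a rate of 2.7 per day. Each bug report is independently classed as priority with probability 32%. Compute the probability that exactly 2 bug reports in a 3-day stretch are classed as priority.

0.2515

Thinning: the bug reports that are classed as priority themselves form a Poisson process with rate 0.32 × 2.7 = 0.864 per day.
Over the interval, μ = 0.864 × 3 = 2.592 (a 3-day stretch = 3 days).
P(N = 2) = e^(−2.592) · 2.592^2/2! ≈ 0.2515.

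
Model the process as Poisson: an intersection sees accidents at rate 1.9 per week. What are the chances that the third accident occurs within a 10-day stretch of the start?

0.5099

Over the interval, μ = 1.9 × 10/7 ≈ 2.71429 (a 10-day stretch = 10/7 weeks).
The third arrival falls in the interval iff at least 3 events occur there: P(S_3 ≤ t) = P(N ≥ 3) = 1 − P(N ≤ 2) ≈ 0.5099.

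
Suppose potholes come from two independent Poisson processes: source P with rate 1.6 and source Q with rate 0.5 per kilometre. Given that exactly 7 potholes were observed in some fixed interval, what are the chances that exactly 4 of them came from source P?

0.1592

Given the total, each event is independently from source P with probability p = λ_P/(λ_P+λ_Q) = 1.6/2.1 ≈ 0.7619.
So K ~ Binomial(7, 1.6/2.1): P(K = 4) = C(7,4) · (1.6/2.1)^4 · (0.5/2.1)^3 ≈ 0.1592.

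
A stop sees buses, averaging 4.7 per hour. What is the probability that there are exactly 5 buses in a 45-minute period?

0.1336

Over the interval, μ = 4.7 × 0.75 = 3.525 (a 45-minute period = 0.75 hours).
P(N = 5) = e^(−μ) μ^5/5! = e^(−3.525) · 3.525^5/120 ≈ 0.1336.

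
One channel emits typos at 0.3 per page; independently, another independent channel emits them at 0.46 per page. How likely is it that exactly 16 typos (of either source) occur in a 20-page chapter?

0.0972

Independent Poisson processes superpose: combined rate λ = 0.3 + 0.46 = 0.76 per page.
Over the interval, μ = 0.76 × 20 = 15.2 (a 20-page chapter = 20 pages).
P(N = 16) = e^(−15.2) · 15.2^16/16! ≈ 0.0972.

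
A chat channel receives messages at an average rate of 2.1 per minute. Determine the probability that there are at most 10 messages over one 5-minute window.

0.5207

Over the interval, μ = 2.1 × 5 = 10.5 (a 5-minute window = 5 minutes).
P(N ≤ 10) = Σ_{j=0}^{10} e^(−μ) μ^j/j! ≈ 0.5207.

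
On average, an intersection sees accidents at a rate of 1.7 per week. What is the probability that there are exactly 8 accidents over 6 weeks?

0.1080

Over the interval, μ = 1.7 × 6 = 10.2 (6 weeks).
P(N = 8) = e^(−μ) μ^8/8! = e^(−10.2) · 10.2^8/40320 ≈ 0.1080.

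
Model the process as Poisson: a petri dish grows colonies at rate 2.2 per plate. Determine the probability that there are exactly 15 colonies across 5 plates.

Over the interval, μ = 2.2 × 5 = 11 (5 plates).
P(N = 15) = e^(−μ) μ^15/15! = e^(−11) · 11^15/1307674368000 ≈ 0.0534.

0.0534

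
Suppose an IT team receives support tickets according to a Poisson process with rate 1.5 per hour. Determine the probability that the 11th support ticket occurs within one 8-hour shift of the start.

0.6528

Over the interval, μ = 1.5 × 8 = 12 (an 8-hour shift = 8 hours).
The 11th arrival falls in the interval iff at least 11 events occur there: P(S_11 ≤ t) = P(N ≥ 11) = 1 − P(N ≤ 10) ≈ 0.6528.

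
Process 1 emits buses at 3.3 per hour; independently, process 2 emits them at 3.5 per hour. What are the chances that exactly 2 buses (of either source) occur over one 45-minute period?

Independent Poisson processes superpose: combined rate λ = 3.3 + 3.5 = 6.8 per hour.
Over the interval, μ = 6.8 × 0.75 = 5.1 (a 45-minute period = 0.75 hours).
P(N = 2) = e^(−5.1) · 5.1^2/2! ≈ 0.0793.

0.0793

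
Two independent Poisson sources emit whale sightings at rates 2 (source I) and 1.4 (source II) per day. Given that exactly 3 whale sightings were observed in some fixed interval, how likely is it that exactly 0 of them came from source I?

0.0698

Given the total, each event is independently from source I with probability p = λ_I/(λ_I+λ_II) = 2/3.4 ≈ 0.5882.
So K ~ Binomial(3, 2/3.4): P(K = 0) = C(3,0) · (2/3.4)^0 · (1.4/3.4)^3 ≈ 0.0698.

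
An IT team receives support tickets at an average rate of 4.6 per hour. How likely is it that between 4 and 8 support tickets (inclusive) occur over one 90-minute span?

0.6549

Over the interval, μ = 4.6 × 1.5 = 6.9 (a 90-minute span = 1.5 hours).
P(4 ≤ N ≤ 8) = Σ_{j=4}^{8} e^(−6.9) · 6.9^j/j! ≈ 0.6549.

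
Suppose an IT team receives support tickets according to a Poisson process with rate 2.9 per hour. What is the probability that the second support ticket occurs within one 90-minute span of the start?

Over the interval, μ = 2.9 × 1.5 = 4.35 (a 90-minute span = 1.5 hours).
The second arrival falls in the interval iff at least 2 events occur there: P(S_2 ≤ t) = P(N ≥ 2) = 1 − P(N ≤ 1) ≈ 0.9309.

0.9309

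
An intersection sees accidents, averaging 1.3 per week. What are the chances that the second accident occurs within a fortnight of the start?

Over the interval, μ = 1.3 × 2 = 2.6 (a fortnight = 2 weeks).
The second arrival falls in the interval iff at least 2 events occur there: P(S_2 ≤ t) = P(N ≥ 2) = 1 − P(N ≤ 1) ≈ 0.7326.

0.7326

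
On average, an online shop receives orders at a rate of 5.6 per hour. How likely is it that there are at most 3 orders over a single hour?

With mean μ = 5.6 per hour,
P(N ≤ 3) = Σ_{j=0}^{3} e^(−μ) μ^j/j! ≈ 0.1906.

0.1906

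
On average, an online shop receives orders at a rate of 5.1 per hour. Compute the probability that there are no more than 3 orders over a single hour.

0.2513

With mean μ = 5.1 per hour,
P(N ≤ 3) = Σ_{j=0}^{3} e^(−μ) μ^j/j! ≈ 0.2513.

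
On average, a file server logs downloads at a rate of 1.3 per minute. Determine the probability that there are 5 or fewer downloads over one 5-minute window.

0.3690

Over the interval, μ = 1.3 × 5 = 6.5 (a 5-minute window = 5 minutes).
P(N ≤ 5) = Σ_{j=0}^{5} e^(−μ) μ^j/j! ≈ 0.3690.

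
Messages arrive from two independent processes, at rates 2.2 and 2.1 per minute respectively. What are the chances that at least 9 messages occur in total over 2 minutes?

Independent Poisson processes superpose: combined rate λ = 2.2 + 2.1 = 4.3 per minute.
Over the interval, μ = 4.3 × 2 = 8.6 (2 minutes).
P(N ≥ 9) = 1 − P(N ≤ 8) ≈ 0.4906.

0.4906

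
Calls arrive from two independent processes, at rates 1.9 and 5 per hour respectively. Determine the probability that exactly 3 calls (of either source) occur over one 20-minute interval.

0.2033

Independent Poisson processes superpose: combined rate λ = 1.9 + 5 = 6.9 per hour.
Over the interval, μ = 6.9 × 1/3 = 2.3 (a 20-minute interval = 1/3 hours).
P(N = 3) = e^(−2.3) · 2.3^3/3! ≈ 0.2033.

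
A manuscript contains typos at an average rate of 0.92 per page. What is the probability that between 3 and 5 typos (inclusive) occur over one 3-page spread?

0.4593

Over the interval, μ = 0.92 × 3 = 2.76 (a 3-page spread = 3 pages).
P(3 ≤ N ≤ 5) = Σ_{j=3}^{5} e^(−2.76) · 2.76^j/j! ≈ 0.4593.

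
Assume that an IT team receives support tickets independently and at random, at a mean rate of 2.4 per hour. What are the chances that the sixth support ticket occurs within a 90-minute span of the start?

0.1559

Over the interval, μ = 2.4 × 1.5 = 3.6 (a 90-minute span = 1.5 hours).
The sixth arrival falls in the interval iff at least 6 events occur there: P(S_6 ≤ t) = P(N ≥ 6) = 1 − P(N ≤ 5) ≈ 0.1559.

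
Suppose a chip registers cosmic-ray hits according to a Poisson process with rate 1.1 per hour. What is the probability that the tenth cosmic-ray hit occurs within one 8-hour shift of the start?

Over the interval, μ = 1.1 × 8 = 8.8 (an 8-hour shift = 8 hours).
The tenth arrival falls in the interval iff at least 10 events occur there: P(S_10 ≤ t) = P(N ≥ 10) = 1 − P(N ≤ 9) ≈ 0.3863.

0.3863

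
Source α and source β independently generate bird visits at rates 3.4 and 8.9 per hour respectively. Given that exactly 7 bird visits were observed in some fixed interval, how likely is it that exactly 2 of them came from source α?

0.3183

Given the total, each event is independently from source α with probability p = λ_α/(λ_α+λ_β) = 3.4/12.3 ≈ 0.2764.
So K ~ Binomial(7, 3.4/12.3): P(K = 2) = C(7,2) · (3.4/12.3)^2 · (8.9/12.3)^5 ≈ 0.3183.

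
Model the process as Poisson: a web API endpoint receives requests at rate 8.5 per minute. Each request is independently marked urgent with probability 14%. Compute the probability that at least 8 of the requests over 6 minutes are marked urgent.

Thinning: the requests that are marked urgent themselves form a Poisson process with rate 0.14 × 8.5 = 1.19 per minute.
Over the interval, μ = 1.19 × 6 = 7.14 (6 minutes).
P(N ≥ 8) = 1 − P(N ≤ 7) ≈ 0.4221.

0.4221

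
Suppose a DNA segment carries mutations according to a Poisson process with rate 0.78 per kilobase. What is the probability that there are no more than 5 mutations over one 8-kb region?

Over the interval, μ = 0.78 × 8 = 6.24 (an 8-kb region = 8 kilobases).
P(N ≤ 5) = Σ_{j=0}^{5} e^(−μ) μ^j/j! ≈ 0.4079.

0.4079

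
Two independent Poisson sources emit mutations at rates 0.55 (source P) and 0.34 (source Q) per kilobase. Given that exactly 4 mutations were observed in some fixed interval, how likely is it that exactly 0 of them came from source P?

Given the total, each event is independently from source P with probability p = λ_P/(λ_P+λ_Q) = 0.55/0.89 ≈ 0.6180.
So K ~ Binomial(4, 0.55/0.89): P(K = 0) = C(4,0) · (0.55/0.89)^0 · (0.34/0.89)^4 ≈ 0.0213.

0.0213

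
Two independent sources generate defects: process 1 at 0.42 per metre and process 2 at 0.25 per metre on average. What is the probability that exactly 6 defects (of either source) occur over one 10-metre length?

Independent Poisson processes superpose: combined rate λ = 0.42 + 0.25 = 0.67 per metre.
Over the interval, μ = 0.67 × 10 = 6.7 (a 10-metre length = 10 metres).
P(N = 6) = e^(−6.7) · 6.7^6/6! ≈ 0.1546.

0.1546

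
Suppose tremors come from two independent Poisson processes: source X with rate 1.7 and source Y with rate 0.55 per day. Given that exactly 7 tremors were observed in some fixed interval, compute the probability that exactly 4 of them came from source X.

Given the total, each event is independently from source X with probability p = λ_X/(λ_X+λ_Y) = 1.7/2.25 ≈ 0.7556.
So K ~ Binomial(7, 1.7/2.25): P(K = 4) = C(7,4) · (1.7/2.25)^4 · (0.55/2.25)^3 ≈ 0.1666.

0.1666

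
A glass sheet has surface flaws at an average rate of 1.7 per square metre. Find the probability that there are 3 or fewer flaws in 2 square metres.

0.5584

Over the interval, μ = 1.7 × 2 = 3.4 (2 square metres).
P(N ≤ 3) = Σ_{j=0}^{3} e^(−μ) μ^j/j! ≈ 0.5584.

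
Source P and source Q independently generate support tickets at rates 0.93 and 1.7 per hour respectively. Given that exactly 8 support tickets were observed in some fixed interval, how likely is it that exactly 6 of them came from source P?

0.0229

Given the total, each event is independently from source P with probability p = λ_P/(λ_P+λ_Q) = 0.93/2.63 ≈ 0.3536.
So K ~ Binomial(8, 0.93/2.63): P(K = 6) = C(8,6) · (0.93/2.63)^6 · (1.7/2.63)^2 ≈ 0.0229.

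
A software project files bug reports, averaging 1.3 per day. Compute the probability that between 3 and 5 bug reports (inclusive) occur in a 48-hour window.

0.4325

Over the interval, μ = 1.3 × 2 = 2.6 (a 48-hour window = 2 days).
P(3 ≤ N ≤ 5) = Σ_{j=3}^{5} e^(−2.6) · 2.6^j/j! ≈ 0.4325.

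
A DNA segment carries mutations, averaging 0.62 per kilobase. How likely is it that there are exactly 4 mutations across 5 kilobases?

0.1733

Over the interval, μ = 0.62 × 5 = 3.1 (5 kilobases).
P(N = 4) = e^(−μ) μ^4/4! = e^(−3.1) · 3.1^4/24 ≈ 0.1733.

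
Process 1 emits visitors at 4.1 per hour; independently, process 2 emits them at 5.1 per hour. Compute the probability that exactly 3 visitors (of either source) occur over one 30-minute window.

Independent Poisson processes superpose: combined rate λ = 4.1 + 5.1 = 9.2 per hour.
Over the interval, μ = 9.2 × 0.5 = 4.6 (a 30-minute window = 0.5 hours).
P(N = 3) = e^(−4.6) · 4.6^3/3! ≈ 0.1631.

0.1631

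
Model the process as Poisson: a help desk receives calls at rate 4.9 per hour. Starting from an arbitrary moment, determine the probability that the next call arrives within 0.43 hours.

Inter-arrival times are exponential with rate λ = 4.9 per hour.
P(T ≤ 0.43) = 1 − e^(−λt) = 1 − e^(−4.9 × 0.43) = 1 − e^(−2.107) ≈ 0.8784.

0.8784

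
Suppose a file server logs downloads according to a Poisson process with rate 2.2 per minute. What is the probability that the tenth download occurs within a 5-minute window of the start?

Over the interval, μ = 2.2 × 5 = 11 (a 5-minute window = 5 minutes).
The tenth arrival falls in the interval iff at least 10 events occur there: P(S_10 ≤ t) = P(N ≥ 10) = 1 − P(N ≤ 9) ≈ 0.6595.

0.6595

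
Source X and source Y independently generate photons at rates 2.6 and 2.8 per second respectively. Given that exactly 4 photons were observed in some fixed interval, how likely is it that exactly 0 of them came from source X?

Given the total, each event is independently from source X with probability p = λ_X/(λ_X+λ_Y) = 2.6/5.4 ≈ 0.4815.
So K ~ Binomial(4, 2.6/5.4): P(K = 0) = C(4,0) · (2.6/5.4)^0 · (2.8/5.4)^4 ≈ 0.0723.

0.0723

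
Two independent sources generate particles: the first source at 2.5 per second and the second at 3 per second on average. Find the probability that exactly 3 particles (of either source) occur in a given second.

Independent Poisson processes superpose: combined rate λ = 2.5 + 3 = 5.5 per second.
So μ = 5.5.
P(N = 3) = e^(−5.5) · 5.5^3/3! ≈ 0.1133.

0.1133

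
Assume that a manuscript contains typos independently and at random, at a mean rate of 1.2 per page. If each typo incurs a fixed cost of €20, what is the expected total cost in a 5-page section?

E[N] = 1.2 × 5 = 6 (a 5-page section = 5 pages); E[cost] = 6 × €20 = €120.

€120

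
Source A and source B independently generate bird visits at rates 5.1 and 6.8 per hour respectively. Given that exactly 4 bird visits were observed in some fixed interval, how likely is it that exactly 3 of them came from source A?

0.1799

Given the total, each event is independently from source A with probability p = λ_A/(λ_A+λ_B) = 5.1/11.9 ≈ 0.4286.
So K ~ Binomial(4, 5.1/11.9): P(K = 3) = C(4,3) · (5.1/11.9)^3 · (6.8/11.9)^1 ≈ 0.1799.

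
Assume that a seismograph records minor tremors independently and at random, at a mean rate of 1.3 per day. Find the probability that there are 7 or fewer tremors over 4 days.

Over the interval, μ = 1.3 × 4 = 5.2 (4 days).
P(N ≤ 7) = Σ_{j=0}^{7} e^(−μ) μ^j/j! ≈ 0.8449.

0.8449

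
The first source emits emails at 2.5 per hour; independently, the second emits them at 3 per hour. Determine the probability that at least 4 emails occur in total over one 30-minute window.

Independent Poisson processes superpose: combined rate λ = 2.5 + 3 = 5.5 per hour.
Over the interval, μ = 5.5 × 0.5 = 2.75 (a 30-minute window = 0.5 hours).
P(N ≥ 4) = 1 − P(N ≤ 3) ≈ 0.2970.

0.2970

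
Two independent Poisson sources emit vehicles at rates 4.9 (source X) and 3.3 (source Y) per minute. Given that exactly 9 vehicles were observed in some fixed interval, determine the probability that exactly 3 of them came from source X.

0.0761

Given the total, each event is independently from source X with probability p = λ_X/(λ_X+λ_Y) = 4.9/8.2 ≈ 0.5976.
So K ~ Binomial(9, 4.9/8.2): P(K = 3) = C(9,3) · (4.9/8.2)^3 · (3.3/8.2)^6 ≈ 0.0761.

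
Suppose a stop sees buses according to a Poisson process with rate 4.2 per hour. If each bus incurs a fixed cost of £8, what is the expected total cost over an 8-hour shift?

E[N] = 4.2 × 8 = 33.6 (an 8-hour shift = 8 hours); E[cost] = 33.6 × £8 = £268.8.

£268.8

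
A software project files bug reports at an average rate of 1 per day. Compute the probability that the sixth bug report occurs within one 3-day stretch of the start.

0.0839

Over the interval, μ = 1 × 3 = 3 (a 3-day stretch = 3 days).
The sixth arrival falls in the interval iff at least 6 events occur there: P(S_6 ≤ t) = P(N ≥ 6) = 1 − P(N ≤ 5) ≈ 0.0839.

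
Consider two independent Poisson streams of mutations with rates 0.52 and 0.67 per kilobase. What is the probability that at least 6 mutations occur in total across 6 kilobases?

Independent Poisson processes superpose: combined rate λ = 0.52 + 0.67 = 1.19 per kilobase.
Over the interval, μ = 1.19 × 6 = 7.14 (6 kilobases).
P(N ≥ 6) = 1 − P(N ≤ 5) ≈ 0.7168.

0.7168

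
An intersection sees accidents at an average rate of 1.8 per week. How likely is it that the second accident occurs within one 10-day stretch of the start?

Over the interval, μ = 1.8 × 10/7 ≈ 2.57143 (a 10-day stretch = 10/7 weeks).
The second arrival falls in the interval iff at least 2 events occur there: P(S_2 ≤ t) = P(N ≥ 2) = 1 − P(N ≤ 1) ≈ 0.7270.

0.7270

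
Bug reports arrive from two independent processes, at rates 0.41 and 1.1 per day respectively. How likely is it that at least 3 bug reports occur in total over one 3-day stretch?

0.8298

Independent Poisson processes superpose: combined rate λ = 0.41 + 1.1 = 1.51 per day.
Over the interval, μ = 1.51 × 3 = 4.53 (a 3-day stretch = 3 days).
P(N ≥ 3) = 1 − P(N ≤ 2) ≈ 0.8298.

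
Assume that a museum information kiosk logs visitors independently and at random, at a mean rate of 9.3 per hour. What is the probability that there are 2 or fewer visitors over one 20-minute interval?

Over the interval, μ = 9.3 × 1/3 = 3.1 (a 20-minute interval = 1/3 hours).
P(N ≤ 2) = Σ_{j=0}^{2} e^(−μ) μ^j/j! ≈ 0.4012.

0.4012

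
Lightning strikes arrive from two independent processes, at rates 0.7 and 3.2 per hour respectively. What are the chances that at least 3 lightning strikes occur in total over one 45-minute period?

0.5598

Independent Poisson processes superpose: combined rate λ = 0.7 + 3.2 = 3.9 per hour.
Over the interval, μ = 3.9 × 0.75 = 2.925 (a 45-minute period = 0.75 hours).
P(N ≥ 3) = 1 − P(N ≤ 2) ≈ 0.5598.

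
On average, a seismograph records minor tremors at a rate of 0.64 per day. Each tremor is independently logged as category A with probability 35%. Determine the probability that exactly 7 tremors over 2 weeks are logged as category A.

Thinning: the tremors that are logged as category A themselves form a Poisson process with rate 0.35 × 0.64 = 0.224 per day.
Over the interval, μ = 0.224 × 14 = 3.136 (2 weeks = 14 days).
P(N = 7) = e^(−3.136) · 3.136^7/7! ≈ 0.0257.

0.0257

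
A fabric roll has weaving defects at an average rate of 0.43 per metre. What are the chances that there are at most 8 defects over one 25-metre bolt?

0.2549

Over the interval, μ = 0.43 × 25 = 10.75 (a 25-metre bolt = 25 metres).
P(N ≤ 8) = Σ_{j=0}^{8} e^(−μ) μ^j/j! ≈ 0.2549.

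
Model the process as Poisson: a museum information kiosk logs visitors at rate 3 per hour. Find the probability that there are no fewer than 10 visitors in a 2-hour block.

0.0839

Over the interval, μ = 3 × 2 = 6 (a 2-hour block = 2 hours).
P(N ≥ 10) = 1 − P(N ≤ 9) = 1 − Σ_{j=0}^{9} e^(−μ) μ^j/j! ≈ 0.0839.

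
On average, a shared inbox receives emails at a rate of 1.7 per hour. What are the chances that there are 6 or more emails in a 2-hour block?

0.1295

Over the interval, μ = 1.7 × 2 = 3.4 (a 2-hour block = 2 hours).
P(N ≥ 6) = 1 − P(N ≤ 5) = 1 − Σ_{j=0}^{5} e^(−μ) μ^j/j! ≈ 0.1295.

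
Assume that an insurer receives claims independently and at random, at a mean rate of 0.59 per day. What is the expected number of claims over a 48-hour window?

1.18

E[N] = λt = 0.59 × 2 = 1.18 (a 48-hour window = 2 days).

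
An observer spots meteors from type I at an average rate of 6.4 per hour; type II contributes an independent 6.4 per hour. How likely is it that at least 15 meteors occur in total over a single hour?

Independent Poisson processes superpose: combined rate λ = 6.4 + 6.4 = 12.8 per hour.
So μ = 12.8.
P(N ≥ 15) = 1 − P(N ≤ 14) ≈ 0.3046.

0.3046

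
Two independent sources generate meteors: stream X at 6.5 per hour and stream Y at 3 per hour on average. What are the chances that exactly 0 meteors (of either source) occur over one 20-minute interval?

0.0421

Independent Poisson processes superpose: combined rate λ = 6.5 + 3 = 9.5 per hour.
Over the interval, μ = 9.5 × 1/3 ≈ 3.16667 (a 20-minute interval = 1/3 hours).
P(N = 0) = e^(−3.16667) · 3.16667^0/0! ≈ 0.0421.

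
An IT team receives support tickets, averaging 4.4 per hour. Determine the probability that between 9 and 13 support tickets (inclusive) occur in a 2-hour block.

0.4535

Over the interval, μ = 4.4 × 2 = 8.8 (a 2-hour block = 2 hours).
P(9 ≤ N ≤ 13) = Σ_{j=9}^{13} e^(−8.8) · 8.8^j/j! ≈ 0.4535.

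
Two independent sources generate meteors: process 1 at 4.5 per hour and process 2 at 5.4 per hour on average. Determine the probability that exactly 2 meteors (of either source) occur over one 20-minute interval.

0.2008

Independent Poisson processes superpose: combined rate λ = 4.5 + 5.4 = 9.9 per hour.
Over the interval, μ = 9.9 × 1/3 = 3.3 (a 20-minute interval = 1/3 hours).
P(N = 2) = e^(−3.3) · 3.3^2/2! ≈ 0.2008.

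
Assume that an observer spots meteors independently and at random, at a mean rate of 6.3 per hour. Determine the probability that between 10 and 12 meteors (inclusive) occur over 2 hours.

0.3138

Over the interval, μ = 6.3 × 2 = 12.6 (2 hours).
P(10 ≤ N ≤ 12) = Σ_{j=10}^{12} e^(−12.6) · 12.6^j/j! ≈ 0.3138.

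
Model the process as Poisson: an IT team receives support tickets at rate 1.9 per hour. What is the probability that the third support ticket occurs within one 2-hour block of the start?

Over the interval, μ = 1.9 × 2 = 3.8 (a 2-hour block = 2 hours).
The third arrival falls in the interval iff at least 3 events occur there: P(S_3 ≤ t) = P(N ≥ 3) = 1 − P(N ≤ 2) ≈ 0.7311.

0.7311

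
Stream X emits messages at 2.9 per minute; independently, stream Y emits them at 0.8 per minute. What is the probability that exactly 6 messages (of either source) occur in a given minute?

Independent Poisson processes superpose: combined rate λ = 2.9 + 0.8 = 3.7 per minute.
So μ = 3.7.
P(N = 6) = e^(−3.7) · 3.7^6/6! ≈ 0.0881.

0.0881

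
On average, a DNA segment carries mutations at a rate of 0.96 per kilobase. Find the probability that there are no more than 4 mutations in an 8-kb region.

0.1195

Over the interval, μ = 0.96 × 8 = 7.68 (an 8-kb region = 8 kilobases).
P(N ≤ 4) = Σ_{j=0}^{4} e^(−μ) μ^j/j! ≈ 0.1195.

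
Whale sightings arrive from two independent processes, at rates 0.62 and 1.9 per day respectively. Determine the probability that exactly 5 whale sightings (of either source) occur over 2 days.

Independent Poisson processes superpose: combined rate λ = 0.62 + 1.9 = 2.52 per day.
Over the interval, μ = 2.52 × 2 = 5.04 (2 days).
P(N = 5) = e^(−5.04) · 5.04^5/5! ≈ 0.1754.

0.1754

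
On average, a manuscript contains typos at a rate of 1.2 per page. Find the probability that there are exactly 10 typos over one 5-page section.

0.0413

Over the interval, μ = 1.2 × 5 = 6 (a 5-page section = 5 pages).
P(N = 10) = e^(−μ) μ^10/10! = e^(−6) · 6^10/3628800 ≈ 0.0413.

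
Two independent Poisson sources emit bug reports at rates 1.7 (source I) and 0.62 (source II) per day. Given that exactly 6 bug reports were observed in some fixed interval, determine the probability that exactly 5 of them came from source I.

Given the total, each event is independently from source I with probability p = λ_I/(λ_I+λ_II) = 1.7/2.32 ≈ 0.7328.
So K ~ Binomial(6, 1.7/2.32): P(K = 5) = C(6,5) · (1.7/2.32)^5 · (0.62/2.32)^1 ≈ 0.3387.

0.3387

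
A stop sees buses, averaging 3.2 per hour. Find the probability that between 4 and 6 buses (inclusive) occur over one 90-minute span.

0.4966

Over the interval, μ = 3.2 × 1.5 = 4.8 (a 90-minute span = 1.5 hours).
P(4 ≤ N ≤ 6) = Σ_{j=4}^{6} e^(−4.8) · 4.8^j/j! ≈ 0.4966.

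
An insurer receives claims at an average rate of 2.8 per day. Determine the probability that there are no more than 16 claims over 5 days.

0.7559

Over the interval, μ = 2.8 × 5 = 14 (5 days).
P(N ≤ 16) = Σ_{j=0}^{16} e^(−μ) μ^j/j! ≈ 0.7559.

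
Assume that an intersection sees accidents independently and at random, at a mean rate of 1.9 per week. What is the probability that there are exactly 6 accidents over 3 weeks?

0.1594

Over the interval, μ = 1.9 × 3 = 5.7 (3 weeks).
P(N = 6) = e^(−μ) μ^6/6! = e^(−5.7) · 5.7^6/720 ≈ 0.1594.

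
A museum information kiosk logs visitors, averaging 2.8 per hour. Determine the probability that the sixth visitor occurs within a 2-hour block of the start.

0.4881

Over the interval, μ = 2.8 × 2 = 5.6 (a 2-hour block = 2 hours).
The sixth arrival falls in the interval iff at least 6 events occur there: P(S_6 ≤ t) = P(N ≥ 6) = 1 − P(N ≤ 5) ≈ 0.4881.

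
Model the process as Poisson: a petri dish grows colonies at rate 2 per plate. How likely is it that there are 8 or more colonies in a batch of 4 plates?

0.5470

Over the interval, μ = 2 × 4 = 8 (a batch of 4 plates = 4 plates).
P(N ≥ 8) = 1 − P(N ≤ 7) = 1 − Σ_{j=0}^{7} e^(−μ) μ^j/j! ≈ 0.5470.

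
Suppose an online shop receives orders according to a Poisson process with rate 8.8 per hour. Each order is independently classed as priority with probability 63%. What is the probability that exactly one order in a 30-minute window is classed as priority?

Thinning: the orders that are classed as priority themselves form a Poisson process with rate 0.63 × 8.8 = 5.544 per hour.
Over the interval, μ = 5.544 × 0.5 = 2.772 (a 30-minute window = 0.5 hours).
P(N = 1) = e^(−2.772) · 2.772^1/1! ≈ 0.1734.

0.1734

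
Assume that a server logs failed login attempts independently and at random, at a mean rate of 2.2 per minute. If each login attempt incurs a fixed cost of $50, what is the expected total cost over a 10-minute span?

E[N] = 2.2 × 10 = 22 (a 10-minute span = 10 minutes); E[cost] = 22 × $50 = $1100.

$1100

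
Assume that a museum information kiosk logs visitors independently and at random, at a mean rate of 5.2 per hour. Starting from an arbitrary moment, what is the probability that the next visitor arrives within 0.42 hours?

0.8874

Inter-arrival times are exponential with rate λ = 5.2 per hour.
P(T ≤ 0.42) = 1 − e^(−λt) = 1 − e^(−5.2 × 0.42) = 1 − e^(−2.184) ≈ 0.8874.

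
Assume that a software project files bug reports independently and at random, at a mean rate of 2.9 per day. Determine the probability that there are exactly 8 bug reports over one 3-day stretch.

0.1356

Over the interval, μ = 2.9 × 3 = 8.7 (a 3-day stretch = 3 days).
P(N = 8) = e^(−μ) μ^8/8! = e^(−8.7) · 8.7^8/40320 ≈ 0.1356.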